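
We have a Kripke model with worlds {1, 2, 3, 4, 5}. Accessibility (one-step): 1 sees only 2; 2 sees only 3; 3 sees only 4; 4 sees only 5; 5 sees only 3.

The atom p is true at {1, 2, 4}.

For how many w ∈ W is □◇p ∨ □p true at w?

4

1: □◇p is F, □p is T. ✓
2: □◇p is T, □p is F. ✓
3: □◇p is F, □p is T. ✓
4: □◇p is F, □p is F. ✗
5: □◇p is T, □p is F. ✓
Satisfying worlds: {1, 2, 3, 5}.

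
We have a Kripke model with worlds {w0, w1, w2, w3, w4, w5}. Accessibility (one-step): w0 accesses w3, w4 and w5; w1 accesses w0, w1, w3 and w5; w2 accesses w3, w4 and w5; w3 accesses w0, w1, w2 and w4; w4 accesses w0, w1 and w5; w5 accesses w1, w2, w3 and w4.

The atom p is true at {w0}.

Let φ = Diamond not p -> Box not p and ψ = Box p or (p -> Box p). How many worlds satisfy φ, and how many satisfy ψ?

For Diamond not p -> Box not p:
w0: Diamond not p is T, Box not p is T. ✓
w1: Diamond not p is T, Box not p is F. ✗
w2: Diamond not p is T, Box not p is T. ✓
w3: Diamond not p is T, Box not p is F. ✗
w4: Diamond not p is T, Box not p is F. ✗
w5: Diamond not p is T, Box not p is T. ✓
— 3 worlds.
For Box p or (p -> Box p):
w0: Box p is F, p -> Box p is F. ✗
w1: Box p is F, p -> Box p is T. ✓
w2: Box p is F, p -> Box p is T. ✓
w3: Box p is F, p -> Box p is T. ✓
w4: Box p is F, p -> Box p is T. ✓
w5: Box p is F, p -> Box p is T. ✓
— 5 worlds.

3 and 5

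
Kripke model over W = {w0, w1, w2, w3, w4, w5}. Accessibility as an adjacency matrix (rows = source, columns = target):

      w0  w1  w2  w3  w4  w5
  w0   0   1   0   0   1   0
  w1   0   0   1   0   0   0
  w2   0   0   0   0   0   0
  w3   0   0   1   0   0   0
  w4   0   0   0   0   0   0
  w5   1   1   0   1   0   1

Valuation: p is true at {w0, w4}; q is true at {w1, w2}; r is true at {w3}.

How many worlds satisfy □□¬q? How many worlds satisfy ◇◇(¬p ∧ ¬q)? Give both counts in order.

4 and 1

For □□¬q:
w0: successors {w1, w4}; □¬q there: w1:F, w4:T. ✗
w1: successors {w2}; □¬q there: w2:T. ✓
w2: no successors, so □□¬q holds vacuously. ✓
w3: successors {w2}; □¬q there: w2:T. ✓
w4: no successors, so □□¬q holds vacuously. ✓
w5: successors {w0, w1, w3, w5}; □¬q there: w0:F, w1:F, w3:F, w5:F. ✗
— 4 worlds.
For ◇◇(¬p ∧ ¬q):
w0: successors {w1, w4}; ◇(¬p ∧ ¬q) there: w1:F, w4:F. ✗
w1: successors {w2}; ◇(¬p ∧ ¬q) there: w2:F. ✗
w2: no successors, so ◇◇(¬p ∧ ¬q) fails. ✗
w3: successors {w2}; ◇(¬p ∧ ¬q) there: w2:F. ✗
w4: no successors, so ◇◇(¬p ∧ ¬q) fails. ✗
w5: successors {w0, w1, w3, w5}; ◇(¬p ∧ ¬q) there: w0:F, w1:F, w3:F, w5:T. ✓
— 1 world.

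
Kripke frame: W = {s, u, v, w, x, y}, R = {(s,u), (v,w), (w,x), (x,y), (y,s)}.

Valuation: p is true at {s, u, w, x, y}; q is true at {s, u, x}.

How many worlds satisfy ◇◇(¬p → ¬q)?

4

s: successors {u}; ◇(¬p → ¬q) there: u:F. ✗
u: no successors, so ◇◇(¬p → ¬q) fails. ✗
v: successors {w}; ◇(¬p → ¬q) there: w:T. ✓
w: successors {x}; ◇(¬p → ¬q) there: x:T. ✓
x: successors {y}; ◇(¬p → ¬q) there: y:T. ✓
y: successors {s}; ◇(¬p → ¬q) there: s:T. ✓
Satisfying worlds: {v, w, x, y}.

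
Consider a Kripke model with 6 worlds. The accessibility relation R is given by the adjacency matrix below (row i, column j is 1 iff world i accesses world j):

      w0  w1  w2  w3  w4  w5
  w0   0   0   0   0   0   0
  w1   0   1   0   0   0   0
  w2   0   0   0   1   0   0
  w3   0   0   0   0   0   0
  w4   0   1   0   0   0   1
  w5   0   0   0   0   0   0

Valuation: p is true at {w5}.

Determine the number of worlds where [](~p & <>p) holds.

w0: no successors, so [](~p & <>p) holds vacuously. ✓
w1: successors {w1}; ~p & <>p there: w1:F. ✗
w2: successors {w3}; ~p & <>p there: w3:F. ✗
w3: no successors, so [](~p & <>p) holds vacuously. ✓
w4: successors {w1, w5}; ~p & <>p there: w1:F, w5:F. ✗
w5: no successors, so [](~p & <>p) holds vacuously. ✓
Satisfying worlds: {w0, w3, w5}.

3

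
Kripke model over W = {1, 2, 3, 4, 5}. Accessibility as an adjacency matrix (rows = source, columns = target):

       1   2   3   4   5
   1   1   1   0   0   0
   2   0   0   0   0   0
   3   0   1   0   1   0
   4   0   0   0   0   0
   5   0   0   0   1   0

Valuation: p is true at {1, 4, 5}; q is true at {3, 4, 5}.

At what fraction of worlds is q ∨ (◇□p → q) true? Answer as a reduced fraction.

4/5

1: q is F, ◇□p → q is F. ✗
2: q is F, ◇□p → q is T. ✓
3: q is T, ◇□p → q is T. ✓
4: q is T, ◇□p → q is T. ✓
5: q is T, ◇□p → q is T. ✓
That's 4 of 5 worlds, so 4/5.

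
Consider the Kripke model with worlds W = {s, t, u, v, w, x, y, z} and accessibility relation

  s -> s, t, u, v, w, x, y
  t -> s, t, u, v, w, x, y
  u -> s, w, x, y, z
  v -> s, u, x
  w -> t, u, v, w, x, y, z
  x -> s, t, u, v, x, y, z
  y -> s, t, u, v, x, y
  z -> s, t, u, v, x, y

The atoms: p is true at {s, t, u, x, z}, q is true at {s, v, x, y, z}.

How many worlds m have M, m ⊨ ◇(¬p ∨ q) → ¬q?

s: ◇(¬p ∨ q) is T, ¬q is F. ✗
t: ◇(¬p ∨ q) is T, ¬q is T. ✓
u: ◇(¬p ∨ q) is T, ¬q is T. ✓
v: ◇(¬p ∨ q) is T, ¬q is F. ✗
w: ◇(¬p ∨ q) is T, ¬q is T. ✓
x: ◇(¬p ∨ q) is T, ¬q is F. ✗
y: ◇(¬p ∨ q) is T, ¬q is F. ✗
z: ◇(¬p ∨ q) is T, ¬q is F. ✗
Satisfying worlds: {t, u, w}.

3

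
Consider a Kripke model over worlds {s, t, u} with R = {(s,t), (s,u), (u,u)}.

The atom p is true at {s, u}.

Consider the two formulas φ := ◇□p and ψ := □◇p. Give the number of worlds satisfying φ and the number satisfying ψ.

2 and 2

For ◇□p:
s: successors {t, u}; □p there: t:T, u:T. ✓
t: no successors, so ◇□p fails. ✗
u: successors {u}; □p there: u:T. ✓
— 2 worlds.
For □◇p:
s: successors {t, u}; ◇p there: t:F, u:T. ✗
t: no successors, so □◇p holds vacuously. ✓
u: successors {u}; ◇p there: u:T. ✓
— 2 worlds.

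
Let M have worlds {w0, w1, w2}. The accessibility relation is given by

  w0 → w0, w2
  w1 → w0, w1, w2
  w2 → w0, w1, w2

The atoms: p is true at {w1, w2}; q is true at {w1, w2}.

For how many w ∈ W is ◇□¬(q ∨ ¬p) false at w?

3

w0: successors {w0, w2}; □¬(q ∨ ¬p) there: w0:F, w2:F. ✗
w1: successors {w0, w1, w2}; □¬(q ∨ ¬p) there: w0:F, w1:F, w2:F. ✗
w2: successors {w0, w1, w2}; □¬(q ∨ ¬p) there: w0:F, w1:F, w2:F. ✗
Satisfying worlds: ∅.
So ◇□¬(q ∨ ¬p) fails at the other 3 worlds.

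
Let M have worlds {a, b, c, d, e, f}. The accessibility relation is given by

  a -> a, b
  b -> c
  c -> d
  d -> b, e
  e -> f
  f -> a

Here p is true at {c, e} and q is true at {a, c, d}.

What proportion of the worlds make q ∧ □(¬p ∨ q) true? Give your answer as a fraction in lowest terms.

1/3

a: q is T, □(¬p ∨ q) is T. ✓
b: q is F, □(¬p ∨ q) is T. ✗
c: q is T, □(¬p ∨ q) is T. ✓
d: q is T, □(¬p ∨ q) is F. ✗
e: q is F, □(¬p ∨ q) is T. ✗
f: q is F, □(¬p ∨ q) is T. ✗
That's 2 of 6 worlds, so 2/6 = 1/3.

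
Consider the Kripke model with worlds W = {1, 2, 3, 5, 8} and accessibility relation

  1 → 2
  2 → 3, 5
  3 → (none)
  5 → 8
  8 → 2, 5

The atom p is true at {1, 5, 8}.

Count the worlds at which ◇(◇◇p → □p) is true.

1: successors {2}; ◇◇p → □p there: 2:F. ✗
2: successors {3, 5}; ◇◇p → □p there: 3:T, 5:T. ✓
3: no successors, so ◇(◇◇p → □p) fails. ✗
5: successors {8}; ◇◇p → □p there: 8:F. ✗
8: successors {2, 5}; ◇◇p → □p there: 2:F, 5:T. ✓
Satisfying worlds: {2, 8}.

2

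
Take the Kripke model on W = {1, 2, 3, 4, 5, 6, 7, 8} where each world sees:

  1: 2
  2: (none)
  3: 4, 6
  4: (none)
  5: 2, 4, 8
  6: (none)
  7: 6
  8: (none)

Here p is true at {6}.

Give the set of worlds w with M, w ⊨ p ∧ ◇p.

∅

1: p is F, ◇p is F. ✗
2: p is F, ◇p is F. ✗
3: p is F, ◇p is T. ✗
4: p is F, ◇p is F. ✗
5: p is F, ◇p is F. ✗
6: p is T, ◇p is F. ✗
7: p is F, ◇p is T. ✗
8: p is F, ◇p is F. ✗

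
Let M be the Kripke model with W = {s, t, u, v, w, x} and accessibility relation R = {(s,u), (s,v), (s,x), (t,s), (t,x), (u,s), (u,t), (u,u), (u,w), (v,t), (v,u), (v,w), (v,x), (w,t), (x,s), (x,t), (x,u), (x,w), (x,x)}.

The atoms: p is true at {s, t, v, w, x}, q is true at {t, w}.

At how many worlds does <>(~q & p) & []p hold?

s: <>(~q & p) is T, []p is F. ✗
t: <>(~q & p) is T, []p is T. ✓
u: <>(~q & p) is T, []p is F. ✗
v: <>(~q & p) is T, []p is F. ✗
w: <>(~q & p) is F, []p is T. ✗
x: <>(~q & p) is T, []p is F. ✗
Satisfying worlds: {t}.

1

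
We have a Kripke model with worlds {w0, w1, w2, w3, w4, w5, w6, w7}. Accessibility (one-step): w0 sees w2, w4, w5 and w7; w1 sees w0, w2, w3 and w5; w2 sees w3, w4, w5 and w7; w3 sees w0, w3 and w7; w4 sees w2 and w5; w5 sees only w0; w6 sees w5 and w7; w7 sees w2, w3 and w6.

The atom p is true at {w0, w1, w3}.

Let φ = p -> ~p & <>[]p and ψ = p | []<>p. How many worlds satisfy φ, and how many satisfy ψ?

For p -> ~p & <>[]p:
w0: p is T, ~p & <>[]p is F. ✗
w1: p is T, ~p & <>[]p is F. ✗
w2: p is F, ~p & <>[]p is T. ✓
w3: p is T, ~p & <>[]p is F. ✗
w4: p is F, ~p & <>[]p is T. ✓
w5: p is F, ~p & <>[]p is F. ✓
w6: p is F, ~p & <>[]p is T. ✓
w7: p is F, ~p & <>[]p is F. ✓
— 5 worlds.
For p | []<>p:
w0: p is T, []<>p is F. ✓
w1: p is T, []<>p is F. ✓
w2: p is F, []<>p is F. ✗
w3: p is T, []<>p is F. ✓
w4: p is F, []<>p is T. ✓
w5: p is F, []<>p is F. ✗
w6: p is F, []<>p is T. ✓
w7: p is F, []<>p is F. ✗
— 5 worlds.

5 and 5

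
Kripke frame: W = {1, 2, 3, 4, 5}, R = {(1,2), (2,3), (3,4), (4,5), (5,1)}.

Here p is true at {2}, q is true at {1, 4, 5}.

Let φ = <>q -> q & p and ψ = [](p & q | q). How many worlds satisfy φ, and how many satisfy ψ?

2 and 3

For <>q -> q & p:
1: <>q is F, q & p is F. ✓
2: <>q is F, q & p is F. ✓
3: <>q is T, q & p is F. ✗
4: <>q is T, q & p is F. ✗
5: <>q is T, q & p is F. ✗
— 2 worlds.
For [](p & q | q):
1: successors {2}; p & q | q there: 2:F. ✗
2: successors {3}; p & q | q there: 3:F. ✗
3: successors {4}; p & q | q there: 4:T. ✓
4: successors {5}; p & q | q there: 5:T. ✓
5: successors {1}; p & q | q there: 1:T. ✓
— 3 worlds.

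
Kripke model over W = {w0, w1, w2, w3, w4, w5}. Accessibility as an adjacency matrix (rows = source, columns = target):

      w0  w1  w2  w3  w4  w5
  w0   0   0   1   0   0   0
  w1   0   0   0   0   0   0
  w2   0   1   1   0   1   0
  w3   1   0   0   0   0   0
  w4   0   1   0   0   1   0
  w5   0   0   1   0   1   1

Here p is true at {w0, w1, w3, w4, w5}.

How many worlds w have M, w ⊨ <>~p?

w0: successors {w2}; ~p there: w2:T. ✓
w1: no successors, so <>~p fails. ✗
w2: successors {w1, w2, w4}; ~p there: w1:F, w2:T, w4:F. ✓
w3: successors {w0}; ~p there: w0:F. ✗
w4: successors {w1, w4}; ~p there: w1:F, w4:F. ✗
w5: successors {w2, w4, w5}; ~p there: w2:T, w4:F, w5:F. ✓
Satisfying worlds: {w0, w2, w5}.

3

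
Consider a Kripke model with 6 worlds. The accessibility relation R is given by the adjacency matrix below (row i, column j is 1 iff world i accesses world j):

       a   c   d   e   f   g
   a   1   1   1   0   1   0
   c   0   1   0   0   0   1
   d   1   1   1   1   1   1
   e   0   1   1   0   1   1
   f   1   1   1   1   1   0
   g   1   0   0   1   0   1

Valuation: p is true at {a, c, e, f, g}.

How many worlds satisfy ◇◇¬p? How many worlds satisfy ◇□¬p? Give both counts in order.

5 and 0

For ◇◇¬p:
a: successors {a, c, d, f}; ◇¬p there: a:T, c:F, d:T, f:T. ✓
c: successors {c, g}; ◇¬p there: c:F, g:F. ✗
d: successors {a, c, d, e, f, g}; ◇¬p there: a:T, c:F, d:T, e:T, f:T, g:F. ✓
e: successors {c, d, f, g}; ◇¬p there: c:F, d:T, f:T, g:F. ✓
f: successors {a, c, d, e, f}; ◇¬p there: a:T, c:F, d:T, e:T, f:T. ✓
g: successors {a, e, g}; ◇¬p there: a:T, e:T, g:F. ✓
— 5 worlds.
For ◇□¬p:
a: successors {a, c, d, f}; □¬p there: a:F, c:F, d:F, f:F. ✗
c: successors {c, g}; □¬p there: c:F, g:F. ✗
d: successors {a, c, d, e, f, g}; □¬p there: a:F, c:F, d:F, e:F, f:F, g:F. ✗
e: successors {c, d, f, g}; □¬p there: c:F, d:F, f:F, g:F. ✗
f: successors {a, c, d, e, f}; □¬p there: a:F, c:F, d:F, e:F, f:F. ✗
g: successors {a, e, g}; □¬p there: a:F, e:F, g:F. ✗
— 0 worlds.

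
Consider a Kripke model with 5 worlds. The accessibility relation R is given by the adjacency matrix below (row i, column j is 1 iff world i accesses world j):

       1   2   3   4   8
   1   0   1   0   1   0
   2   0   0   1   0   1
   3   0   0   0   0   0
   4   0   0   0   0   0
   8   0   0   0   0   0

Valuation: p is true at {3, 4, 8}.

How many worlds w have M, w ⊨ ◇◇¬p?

0

1: successors {2, 4}; ◇¬p there: 2:F, 4:F. ✗
2: successors {3, 8}; ◇¬p there: 3:F, 8:F. ✗
3: no successors, so ◇◇¬p fails. ✗
4: no successors, so ◇◇¬p fails. ✗
8: no successors, so ◇◇¬p fails. ✗
Satisfying worlds: ∅.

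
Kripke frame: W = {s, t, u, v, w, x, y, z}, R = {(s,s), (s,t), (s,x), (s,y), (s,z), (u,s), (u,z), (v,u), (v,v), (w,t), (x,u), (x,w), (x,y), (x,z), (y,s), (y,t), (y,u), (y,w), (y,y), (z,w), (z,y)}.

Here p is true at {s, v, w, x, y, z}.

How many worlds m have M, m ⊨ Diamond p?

6

s: successors {s, t, x, y, z}; p there: s:T, t:F, x:T, y:T, z:T. ✓
t: no successors, so Diamond p fails. ✗
u: successors {s, z}; p there: s:T, z:T. ✓
v: successors {u, v}; p there: u:F, v:T. ✓
w: successors {t}; p there: t:F. ✗
x: successors {u, w, y, z}; p there: u:F, w:T, y:T, z:T. ✓
y: successors {s, t, u, w, y}; p there: s:T, t:F, u:F, w:T, y:T. ✓
z: successors {w, y}; p there: w:T, y:T. ✓
Satisfying worlds: {s, u, v, x, y, z}.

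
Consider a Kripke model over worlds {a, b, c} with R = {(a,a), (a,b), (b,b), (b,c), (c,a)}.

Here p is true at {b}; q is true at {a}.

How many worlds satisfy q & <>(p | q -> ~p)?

1

a: q is T, <>(p | q -> ~p) is T. ✓
b: q is F, <>(p | q -> ~p) is T. ✗
c: q is F, <>(p | q -> ~p) is T. ✗
Satisfying worlds: {a}.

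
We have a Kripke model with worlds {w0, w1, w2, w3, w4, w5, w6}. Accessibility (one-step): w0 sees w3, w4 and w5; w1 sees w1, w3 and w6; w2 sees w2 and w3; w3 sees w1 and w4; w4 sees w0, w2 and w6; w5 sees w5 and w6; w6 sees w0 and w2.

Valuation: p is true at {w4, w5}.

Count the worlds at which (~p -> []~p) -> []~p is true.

w0: ~p -> []~p is F, []~p is F. ✓
w1: ~p -> []~p is T, []~p is T. ✓
w2: ~p -> []~p is T, []~p is T. ✓
w3: ~p -> []~p is F, []~p is F. ✓
w4: ~p -> []~p is T, []~p is T. ✓
w5: ~p -> []~p is T, []~p is F. ✗
w6: ~p -> []~p is T, []~p is T. ✓
Satisfying worlds: {w0, w1, w2, w3, w4, w6}.

6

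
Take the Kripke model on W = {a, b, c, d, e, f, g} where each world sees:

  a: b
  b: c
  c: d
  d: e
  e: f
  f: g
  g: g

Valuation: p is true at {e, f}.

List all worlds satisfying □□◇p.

{b, c}

a: successors {b}; □◇p there: b:F. ✗
b: successors {c}; □◇p there: c:T. ✓
c: successors {d}; □◇p there: d:T. ✓
d: successors {e}; □◇p there: e:F. ✗
e: successors {f}; □◇p there: f:F. ✗
f: successors {g}; □◇p there: g:F. ✗
g: successors {g}; □◇p there: g:F. ✗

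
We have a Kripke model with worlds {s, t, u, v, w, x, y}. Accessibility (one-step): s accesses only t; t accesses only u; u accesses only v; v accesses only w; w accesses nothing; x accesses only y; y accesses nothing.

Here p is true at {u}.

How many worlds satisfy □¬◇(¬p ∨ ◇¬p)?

4

s: successors {t}; ¬◇(¬p ∨ ◇¬p) there: t:F. ✗
t: successors {u}; ¬◇(¬p ∨ ◇¬p) there: u:F. ✗
u: successors {v}; ¬◇(¬p ∨ ◇¬p) there: v:F. ✗
v: successors {w}; ¬◇(¬p ∨ ◇¬p) there: w:T. ✓
w: no successors, so □¬◇(¬p ∨ ◇¬p) holds vacuously. ✓
x: successors {y}; ¬◇(¬p ∨ ◇¬p) there: y:T. ✓
y: no successors, so □¬◇(¬p ∨ ◇¬p) holds vacuously. ✓
Satisfying worlds: {v, w, x, y}.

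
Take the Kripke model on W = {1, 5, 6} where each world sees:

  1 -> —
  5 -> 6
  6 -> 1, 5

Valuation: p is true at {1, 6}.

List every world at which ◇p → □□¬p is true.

1: ◇p is F, □□¬p is T. ✓
5: ◇p is T, □□¬p is F. ✗
6: ◇p is T, □□¬p is F. ✗

{1}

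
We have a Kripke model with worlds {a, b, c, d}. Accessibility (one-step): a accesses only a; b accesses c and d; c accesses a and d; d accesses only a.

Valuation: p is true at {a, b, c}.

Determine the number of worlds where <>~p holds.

a: successors {a}; ~p there: a:F. ✗
b: successors {c, d}; ~p there: c:F, d:T. ✓
c: successors {a, d}; ~p there: a:F, d:T. ✓
d: successors {a}; ~p there: a:F. ✗
Satisfying worlds: {b, c}.

2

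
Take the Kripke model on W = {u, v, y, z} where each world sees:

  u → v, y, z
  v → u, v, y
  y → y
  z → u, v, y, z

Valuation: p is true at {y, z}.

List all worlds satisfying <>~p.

{u, v, z}

u: successors {v, y, z}; ~p there: v:T, y:F, z:F. ✓
v: successors {u, v, y}; ~p there: u:T, v:T, y:F. ✓
y: successors {y}; ~p there: y:F. ✗
z: successors {u, v, y, z}; ~p there: u:T, v:T, y:F, z:F. ✓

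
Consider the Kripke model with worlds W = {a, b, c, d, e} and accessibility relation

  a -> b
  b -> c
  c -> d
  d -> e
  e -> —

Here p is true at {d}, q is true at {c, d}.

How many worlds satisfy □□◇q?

3

a: successors {b}; □◇q there: b:T. ✓
b: successors {c}; □◇q there: c:F. ✗
c: successors {d}; □◇q there: d:F. ✗
d: successors {e}; □◇q there: e:T. ✓
e: no successors, so □□◇q holds vacuously. ✓
Satisfying worlds: {a, d, e}.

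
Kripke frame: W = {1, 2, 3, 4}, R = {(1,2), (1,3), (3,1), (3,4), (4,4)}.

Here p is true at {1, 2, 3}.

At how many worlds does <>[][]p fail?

3

1: successors {2, 3}; [][]p there: 2:T, 3:F. ✓
2: no successors, so <>[][]p fails. ✗
3: successors {1, 4}; [][]p there: 1:F, 4:F. ✗
4: successors {4}; [][]p there: 4:F. ✗
Satisfying worlds: {1}.
So <>[][]p fails at the other 3 worlds.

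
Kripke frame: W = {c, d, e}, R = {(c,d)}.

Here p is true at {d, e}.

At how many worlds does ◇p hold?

1

c: successors {d}; p there: d:T. ✓
d: no successors, so ◇p fails. ✗
e: no successors, so ◇p fails. ✗
Satisfying worlds: {c}.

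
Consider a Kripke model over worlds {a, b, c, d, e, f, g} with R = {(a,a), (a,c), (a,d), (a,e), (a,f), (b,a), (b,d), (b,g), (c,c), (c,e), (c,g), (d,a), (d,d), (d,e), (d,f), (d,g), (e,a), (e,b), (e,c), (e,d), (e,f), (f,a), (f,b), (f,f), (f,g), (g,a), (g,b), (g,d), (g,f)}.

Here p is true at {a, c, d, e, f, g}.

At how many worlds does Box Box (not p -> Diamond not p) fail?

7

a: successors {a, c, d, e, f}; Box (not p -> Diamond not p) there: a:T, c:T, d:T, e:F, f:F. ✗
b: successors {a, d, g}; Box (not p -> Diamond not p) there: a:T, d:T, g:F. ✗
c: successors {c, e, g}; Box (not p -> Diamond not p) there: c:T, e:F, g:F. ✗
d: successors {a, d, e, f, g}; Box (not p -> Diamond not p) there: a:T, d:T, e:F, f:F, g:F. ✗
e: successors {a, b, c, d, f}; Box (not p -> Diamond not p) there: a:T, b:T, c:T, d:T, f:F. ✗
f: successors {a, b, f, g}; Box (not p -> Diamond not p) there: a:T, b:T, f:F, g:F. ✗
g: successors {a, b, d, f}; Box (not p -> Diamond not p) there: a:T, b:T, d:T, f:F. ✗
Satisfying worlds: ∅.
So Box Box (not p -> Diamond not p) fails at the other 7 worlds.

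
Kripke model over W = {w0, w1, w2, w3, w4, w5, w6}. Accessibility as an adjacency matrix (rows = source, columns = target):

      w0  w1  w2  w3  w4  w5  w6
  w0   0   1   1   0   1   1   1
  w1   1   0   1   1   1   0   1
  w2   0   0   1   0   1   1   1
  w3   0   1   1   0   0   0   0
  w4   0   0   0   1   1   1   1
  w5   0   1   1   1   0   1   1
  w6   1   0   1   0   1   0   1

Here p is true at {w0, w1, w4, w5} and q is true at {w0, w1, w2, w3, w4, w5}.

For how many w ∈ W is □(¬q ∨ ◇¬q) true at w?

4

w0: successors {w1, w2, w4, w5, w6}; ¬q ∨ ◇¬q there: w1:T, w2:T, w4:T, w5:T, w6:T. ✓
w1: successors {w0, w2, w3, w4, w6}; ¬q ∨ ◇¬q there: w0:T, w2:T, w3:F, w4:T, w6:T. ✗
w2: successors {w2, w4, w5, w6}; ¬q ∨ ◇¬q there: w2:T, w4:T, w5:T, w6:T. ✓
w3: successors {w1, w2}; ¬q ∨ ◇¬q there: w1:T, w2:T. ✓
w4: successors {w3, w4, w5, w6}; ¬q ∨ ◇¬q there: w3:F, w4:T, w5:T, w6:T. ✗
w5: successors {w1, w2, w3, w5, w6}; ¬q ∨ ◇¬q there: w1:T, w2:T, w3:F, w5:T, w6:T. ✗
w6: successors {w0, w2, w4, w6}; ¬q ∨ ◇¬q there: w0:T, w2:T, w4:T, w6:T. ✓
Satisfying worlds: {w0, w2, w3, w6}.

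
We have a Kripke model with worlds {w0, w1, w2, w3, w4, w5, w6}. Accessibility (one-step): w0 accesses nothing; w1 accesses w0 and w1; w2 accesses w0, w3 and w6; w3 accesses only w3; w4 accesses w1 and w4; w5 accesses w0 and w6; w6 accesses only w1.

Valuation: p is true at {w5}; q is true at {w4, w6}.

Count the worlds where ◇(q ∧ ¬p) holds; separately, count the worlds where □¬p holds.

3 and 7

For ◇(q ∧ ¬p):
w0: no successors, so ◇(q ∧ ¬p) fails. ✗
w1: successors {w0, w1}; q ∧ ¬p there: w0:F, w1:F. ✗
w2: successors {w0, w3, w6}; q ∧ ¬p there: w0:F, w3:F, w6:T. ✓
w3: successors {w3}; q ∧ ¬p there: w3:F. ✗
w4: successors {w1, w4}; q ∧ ¬p there: w1:F, w4:T. ✓
w5: successors {w0, w6}; q ∧ ¬p there: w0:F, w6:T. ✓
w6: successors {w1}; q ∧ ¬p there: w1:F. ✗
— 3 worlds.
For □¬p:
w0: no successors, so □¬p holds vacuously. ✓
w1: successors {w0, w1}; ¬p there: w0:T, w1:T. ✓
w2: successors {w0, w3, w6}; ¬p there: w0:T, w3:T, w6:T. ✓
w3: successors {w3}; ¬p there: w3:T. ✓
w4: successors {w1, w4}; ¬p there: w1:T, w4:T. ✓
w5: successors {w0, w6}; ¬p there: w0:T, w6:T. ✓
w6: successors {w1}; ¬p there: w1:T. ✓
— 7 worlds.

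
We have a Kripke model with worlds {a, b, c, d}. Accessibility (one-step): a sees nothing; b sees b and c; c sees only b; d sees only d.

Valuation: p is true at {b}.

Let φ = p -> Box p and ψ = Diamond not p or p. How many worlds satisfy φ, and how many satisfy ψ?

For p -> Box p:
a: p is F, Box p is T. ✓
b: p is T, Box p is F. ✗
c: p is F, Box p is T. ✓
d: p is F, Box p is F. ✓
— 3 worlds.
For Diamond not p or p:
a: Diamond not p is F, p is F. ✗
b: Diamond not p is T, p is T. ✓
c: Diamond not p is F, p is F. ✗
d: Diamond not p is T, p is F. ✓
— 2 worlds.

3 and 2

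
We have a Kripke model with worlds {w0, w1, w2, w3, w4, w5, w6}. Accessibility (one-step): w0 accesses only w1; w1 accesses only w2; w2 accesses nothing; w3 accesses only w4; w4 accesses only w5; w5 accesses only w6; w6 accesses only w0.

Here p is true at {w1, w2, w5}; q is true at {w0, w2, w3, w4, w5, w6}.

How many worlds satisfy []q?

6

w0: successors {w1}; q there: w1:F. ✗
w1: successors {w2}; q there: w2:T. ✓
w2: no successors, so []q holds vacuously. ✓
w3: successors {w4}; q there: w4:T. ✓
w4: successors {w5}; q there: w5:T. ✓
w5: successors {w6}; q there: w6:T. ✓
w6: successors {w0}; q there: w0:T. ✓
Satisfying worlds: {w1, w2, w3, w4, w5, w6}.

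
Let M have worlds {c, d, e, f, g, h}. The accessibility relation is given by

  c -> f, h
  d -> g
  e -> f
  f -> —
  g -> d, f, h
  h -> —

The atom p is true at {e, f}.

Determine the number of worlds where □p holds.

c: successors {f, h}; p there: f:T, h:F. ✗
d: successors {g}; p there: g:F. ✗
e: successors {f}; p there: f:T. ✓
f: no successors, so □p holds vacuously. ✓
g: successors {d, f, h}; p there: d:F, f:T, h:F. ✗
h: no successors, so □p holds vacuously. ✓
Satisfying worlds: {e, f, h}.

3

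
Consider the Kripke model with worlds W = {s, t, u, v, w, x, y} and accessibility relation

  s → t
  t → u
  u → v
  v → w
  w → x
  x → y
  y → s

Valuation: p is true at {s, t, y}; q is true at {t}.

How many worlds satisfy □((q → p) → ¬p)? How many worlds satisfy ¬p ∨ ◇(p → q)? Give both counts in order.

For □((q → p) → ¬p):
s: successors {t}; (q → p) → ¬p there: t:F. ✗
t: successors {u}; (q → p) → ¬p there: u:T. ✓
u: successors {v}; (q → p) → ¬p there: v:T. ✓
v: successors {w}; (q → p) → ¬p there: w:T. ✓
w: successors {x}; (q → p) → ¬p there: x:T. ✓
x: successors {y}; (q → p) → ¬p there: y:F. ✗
y: successors {s}; (q → p) → ¬p there: s:F. ✗
— 4 worlds.
For ¬p ∨ ◇(p → q):
s: ¬p is F, ◇(p → q) is T. ✓
t: ¬p is F, ◇(p → q) is T. ✓
u: ¬p is T, ◇(p → q) is T. ✓
v: ¬p is T, ◇(p → q) is T. ✓
w: ¬p is T, ◇(p → q) is T. ✓
x: ¬p is T, ◇(p → q) is F. ✓
y: ¬p is F, ◇(p → q) is F. ✗
— 6 worlds.

4 and 6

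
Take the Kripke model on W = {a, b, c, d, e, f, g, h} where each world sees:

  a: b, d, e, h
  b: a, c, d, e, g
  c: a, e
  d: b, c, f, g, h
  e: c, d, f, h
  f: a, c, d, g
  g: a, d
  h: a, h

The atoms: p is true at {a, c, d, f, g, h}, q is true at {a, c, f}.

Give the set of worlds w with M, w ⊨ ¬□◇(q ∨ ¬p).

∅

a: □◇(q ∨ ¬p) is T. ✗
b: □◇(q ∨ ¬p) is T. ✗
c: □◇(q ∨ ¬p) is T. ✗
d: □◇(q ∨ ¬p) is T. ✗
e: □◇(q ∨ ¬p) is T. ✗
f: □◇(q ∨ ¬p) is T. ✗
g: □◇(q ∨ ¬p) is T. ✗
h: □◇(q ∨ ¬p) is T. ✗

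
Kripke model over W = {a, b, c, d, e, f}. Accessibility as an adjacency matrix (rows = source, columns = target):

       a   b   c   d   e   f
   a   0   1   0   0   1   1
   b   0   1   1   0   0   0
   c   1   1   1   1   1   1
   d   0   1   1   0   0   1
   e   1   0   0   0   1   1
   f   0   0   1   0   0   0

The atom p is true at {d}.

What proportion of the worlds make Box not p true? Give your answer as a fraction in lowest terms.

5/6

a: successors {b, e, f}; not p there: b:T, e:T, f:T. ✓
b: successors {b, c}; not p there: b:T, c:T. ✓
c: successors {a, b, c, d, e, f}; not p there: a:T, b:T, c:T, d:F, e:T, f:T. ✗
d: successors {b, c, f}; not p there: b:T, c:T, f:T. ✓
e: successors {a, e, f}; not p there: a:T, e:T, f:T. ✓
f: successors {c}; not p there: c:T. ✓
That's 5 of 6 worlds, so 5/6.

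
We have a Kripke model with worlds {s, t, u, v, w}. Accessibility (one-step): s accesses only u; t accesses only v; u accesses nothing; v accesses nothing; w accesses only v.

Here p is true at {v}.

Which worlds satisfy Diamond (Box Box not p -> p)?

s: successors {u}; Box Box not p -> p there: u:F. ✗
t: successors {v}; Box Box not p -> p there: v:T. ✓
u: no successors, so Diamond (Box Box not p -> p) fails. ✗
v: no successors, so Diamond (Box Box not p -> p) fails. ✗
w: successors {v}; Box Box not p -> p there: v:T. ✓

{t, w}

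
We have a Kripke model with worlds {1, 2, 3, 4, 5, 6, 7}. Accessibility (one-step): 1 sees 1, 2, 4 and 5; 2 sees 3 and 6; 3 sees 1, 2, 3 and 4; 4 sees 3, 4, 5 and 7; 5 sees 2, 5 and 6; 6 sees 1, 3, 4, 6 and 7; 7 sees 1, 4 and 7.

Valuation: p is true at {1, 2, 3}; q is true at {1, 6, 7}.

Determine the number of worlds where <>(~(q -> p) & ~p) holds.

1: successors {1, 2, 4, 5}; ~(q -> p) & ~p there: 1:F, 2:F, 4:F, 5:F. ✗
2: successors {3, 6}; ~(q -> p) & ~p there: 3:F, 6:T. ✓
3: successors {1, 2, 3, 4}; ~(q -> p) & ~p there: 1:F, 2:F, 3:F, 4:F. ✗
4: successors {3, 4, 5, 7}; ~(q -> p) & ~p there: 3:F, 4:F, 5:F, 7:T. ✓
5: successors {2, 5, 6}; ~(q -> p) & ~p there: 2:F, 5:F, 6:T. ✓
6: successors {1, 3, 4, 6, 7}; ~(q -> p) & ~p there: 1:F, 3:F, 4:F, 6:T, 7:T. ✓
7: successors {1, 4, 7}; ~(q -> p) & ~p there: 1:F, 4:F, 7:T. ✓
Satisfying worlds: {2, 4, 5, 6, 7}.

5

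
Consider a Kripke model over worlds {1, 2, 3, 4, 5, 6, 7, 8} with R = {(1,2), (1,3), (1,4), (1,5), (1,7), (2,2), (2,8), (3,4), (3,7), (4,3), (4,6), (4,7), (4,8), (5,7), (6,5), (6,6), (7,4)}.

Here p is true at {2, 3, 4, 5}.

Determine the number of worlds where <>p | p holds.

7

1: <>p is T, p is F. ✓
2: <>p is T, p is T. ✓
3: <>p is T, p is T. ✓
4: <>p is T, p is T. ✓
5: <>p is F, p is T. ✓
6: <>p is T, p is F. ✓
7: <>p is T, p is F. ✓
8: <>p is F, p is F. ✗
Satisfying worlds: {1, 2, 3, 4, 5, 6, 7}.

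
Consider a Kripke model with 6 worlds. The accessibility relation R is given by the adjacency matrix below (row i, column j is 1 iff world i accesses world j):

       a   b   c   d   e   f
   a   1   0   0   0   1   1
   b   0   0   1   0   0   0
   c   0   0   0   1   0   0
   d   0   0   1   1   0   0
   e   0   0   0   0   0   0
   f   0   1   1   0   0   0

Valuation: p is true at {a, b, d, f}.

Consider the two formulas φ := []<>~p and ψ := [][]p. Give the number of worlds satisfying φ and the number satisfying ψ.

For []<>~p:
a: successors {a, e, f}; <>~p there: a:T, e:F, f:T. ✗
b: successors {c}; <>~p there: c:F. ✗
c: successors {d}; <>~p there: d:T. ✓
d: successors {c, d}; <>~p there: c:F, d:T. ✗
e: no successors, so []<>~p holds vacuously. ✓
f: successors {b, c}; <>~p there: b:T, c:F. ✗
— 2 worlds.
For [][]p:
a: successors {a, e, f}; []p there: a:F, e:T, f:F. ✗
b: successors {c}; []p there: c:T. ✓
c: successors {d}; []p there: d:F. ✗
d: successors {c, d}; []p there: c:T, d:F. ✗
e: no successors, so [][]p holds vacuously. ✓
f: successors {b, c}; []p there: b:F, c:T. ✗
— 2 worlds.

2 and 2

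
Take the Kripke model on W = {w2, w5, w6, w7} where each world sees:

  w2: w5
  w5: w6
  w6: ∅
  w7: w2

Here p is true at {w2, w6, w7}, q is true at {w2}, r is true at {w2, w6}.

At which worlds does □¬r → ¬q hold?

{w5, w6, w7}

w2: □¬r is T, ¬q is F. ✗
w5: □¬r is F, ¬q is T. ✓
w6: □¬r is T, ¬q is T. ✓
w7: □¬r is F, ¬q is T. ✓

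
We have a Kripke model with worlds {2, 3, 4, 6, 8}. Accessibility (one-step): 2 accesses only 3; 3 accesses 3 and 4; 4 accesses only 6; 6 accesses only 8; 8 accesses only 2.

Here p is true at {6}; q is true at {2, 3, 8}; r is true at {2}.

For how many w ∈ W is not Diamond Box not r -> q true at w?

4

2: not Diamond Box not r is F, q is T. ✓
3: not Diamond Box not r is F, q is T. ✓
4: not Diamond Box not r is F, q is F. ✓
6: not Diamond Box not r is T, q is F. ✗
8: not Diamond Box not r is F, q is T. ✓
Satisfying worlds: {2, 3, 4, 8}.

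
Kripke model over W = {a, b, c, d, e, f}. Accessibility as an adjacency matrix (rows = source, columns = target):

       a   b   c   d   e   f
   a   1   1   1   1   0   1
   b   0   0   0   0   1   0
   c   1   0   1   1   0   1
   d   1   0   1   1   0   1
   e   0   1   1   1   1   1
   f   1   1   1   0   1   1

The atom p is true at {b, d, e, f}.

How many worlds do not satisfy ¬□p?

1

a: □p is F. ✓
b: □p is T. ✗
c: □p is F. ✓
d: □p is F. ✓
e: □p is F. ✓
f: □p is F. ✓
Satisfying worlds: {a, c, d, e, f}.
So ¬□p fails at the other 1 world.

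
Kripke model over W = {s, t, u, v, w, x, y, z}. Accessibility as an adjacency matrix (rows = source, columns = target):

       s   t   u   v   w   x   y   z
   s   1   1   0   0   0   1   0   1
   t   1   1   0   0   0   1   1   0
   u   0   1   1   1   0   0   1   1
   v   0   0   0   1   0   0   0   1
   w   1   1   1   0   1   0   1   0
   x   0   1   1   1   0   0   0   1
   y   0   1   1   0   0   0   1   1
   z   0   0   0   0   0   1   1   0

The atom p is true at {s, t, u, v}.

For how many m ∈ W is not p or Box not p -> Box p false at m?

4

s: not p or Box not p is F, Box p is F. ✓
t: not p or Box not p is F, Box p is F. ✓
u: not p or Box not p is F, Box p is F. ✓
v: not p or Box not p is F, Box p is F. ✓
w: not p or Box not p is T, Box p is F. ✗
x: not p or Box not p is T, Box p is F. ✗
y: not p or Box not p is T, Box p is F. ✗
z: not p or Box not p is T, Box p is F. ✗
Satisfying worlds: {s, t, u, v}.
So not p or Box not p -> Box p fails at the other 4 worlds.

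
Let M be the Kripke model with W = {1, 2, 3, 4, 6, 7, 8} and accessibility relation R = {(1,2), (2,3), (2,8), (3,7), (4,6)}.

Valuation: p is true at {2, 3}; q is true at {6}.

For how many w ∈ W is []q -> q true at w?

1: []q is F, q is F. ✓
2: []q is F, q is F. ✓
3: []q is F, q is F. ✓
4: []q is T, q is F. ✗
6: []q is T, q is T. ✓
7: []q is T, q is F. ✗
8: []q is T, q is F. ✗
Satisfying worlds: {1, 2, 3, 6}.

4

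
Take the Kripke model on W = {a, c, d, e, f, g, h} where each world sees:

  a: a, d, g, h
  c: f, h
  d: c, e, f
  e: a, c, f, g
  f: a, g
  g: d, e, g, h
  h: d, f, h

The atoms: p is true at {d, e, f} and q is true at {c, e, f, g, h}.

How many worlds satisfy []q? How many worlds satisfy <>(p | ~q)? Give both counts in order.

For []q:
a: successors {a, d, g, h}; q there: a:F, d:F, g:T, h:T. ✗
c: successors {f, h}; q there: f:T, h:T. ✓
d: successors {c, e, f}; q there: c:T, e:T, f:T. ✓
e: successors {a, c, f, g}; q there: a:F, c:T, f:T, g:T. ✗
f: successors {a, g}; q there: a:F, g:T. ✗
g: successors {d, e, g, h}; q there: d:F, e:T, g:T, h:T. ✗
h: successors {d, f, h}; q there: d:F, f:T, h:T. ✗
— 2 worlds.
For <>(p | ~q):
a: successors {a, d, g, h}; p | ~q there: a:T, d:T, g:F, h:F. ✓
c: successors {f, h}; p | ~q there: f:T, h:F. ✓
d: successors {c, e, f}; p | ~q there: c:F, e:T, f:T. ✓
e: successors {a, c, f, g}; p | ~q there: a:T, c:F, f:T, g:F. ✓
f: successors {a, g}; p | ~q there: a:T, g:F. ✓
g: successors {d, e, g, h}; p | ~q there: d:T, e:T, g:F, h:F. ✓
h: successors {d, f, h}; p | ~q there: d:T, f:T, h:F. ✓
— 7 worlds.

2 and 7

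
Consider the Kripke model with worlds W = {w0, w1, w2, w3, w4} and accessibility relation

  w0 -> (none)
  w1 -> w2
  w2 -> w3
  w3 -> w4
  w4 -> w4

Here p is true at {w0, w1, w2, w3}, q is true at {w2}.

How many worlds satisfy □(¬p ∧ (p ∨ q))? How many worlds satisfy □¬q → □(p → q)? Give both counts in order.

1 and 4

For □(¬p ∧ (p ∨ q)):
w0: no successors, so □(¬p ∧ (p ∨ q)) holds vacuously. ✓
w1: successors {w2}; ¬p ∧ (p ∨ q) there: w2:F. ✗
w2: successors {w3}; ¬p ∧ (p ∨ q) there: w3:F. ✗
w3: successors {w4}; ¬p ∧ (p ∨ q) there: w4:F. ✗
w4: successors {w4}; ¬p ∧ (p ∨ q) there: w4:F. ✗
— 1 world.
For □¬q → □(p → q):
w0: □¬q is T, □(p → q) is T. ✓
w1: □¬q is F, □(p → q) is T. ✓
w2: □¬q is T, □(p → q) is F. ✗
w3: □¬q is T, □(p → q) is T. ✓
w4: □¬q is T, □(p → q) is T. ✓
— 4 worlds.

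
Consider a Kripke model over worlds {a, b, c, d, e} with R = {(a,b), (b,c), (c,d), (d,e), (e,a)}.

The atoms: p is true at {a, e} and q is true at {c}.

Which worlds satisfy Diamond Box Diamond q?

{e}

a: successors {b}; Box Diamond q there: b:F. ✗
b: successors {c}; Box Diamond q there: c:F. ✗
c: successors {d}; Box Diamond q there: d:F. ✗
d: successors {e}; Box Diamond q there: e:F. ✗
e: successors {a}; Box Diamond q there: a:T. ✓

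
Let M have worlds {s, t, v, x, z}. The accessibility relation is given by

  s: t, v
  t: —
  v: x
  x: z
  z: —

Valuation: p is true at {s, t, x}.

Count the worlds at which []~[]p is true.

3

s: successors {t, v}; ~[]p there: t:F, v:F. ✗
t: no successors, so []~[]p holds vacuously. ✓
v: successors {x}; ~[]p there: x:T. ✓
x: successors {z}; ~[]p there: z:F. ✗
z: no successors, so []~[]p holds vacuously. ✓
Satisfying worlds: {t, v, z}.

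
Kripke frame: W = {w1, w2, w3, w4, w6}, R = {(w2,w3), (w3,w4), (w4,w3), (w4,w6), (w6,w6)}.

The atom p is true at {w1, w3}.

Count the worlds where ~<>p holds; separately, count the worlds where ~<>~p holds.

3 and 2

For ~<>p:
w1: <>p is F. ✓
w2: <>p is T. ✗
w3: <>p is F. ✓
w4: <>p is T. ✗
w6: <>p is F. ✓
— 3 worlds.
For ~<>~p:
w1: <>~p is F. ✓
w2: <>~p is F. ✓
w3: <>~p is T. ✗
w4: <>~p is T. ✗
w6: <>~p is T. ✗
— 2 worlds.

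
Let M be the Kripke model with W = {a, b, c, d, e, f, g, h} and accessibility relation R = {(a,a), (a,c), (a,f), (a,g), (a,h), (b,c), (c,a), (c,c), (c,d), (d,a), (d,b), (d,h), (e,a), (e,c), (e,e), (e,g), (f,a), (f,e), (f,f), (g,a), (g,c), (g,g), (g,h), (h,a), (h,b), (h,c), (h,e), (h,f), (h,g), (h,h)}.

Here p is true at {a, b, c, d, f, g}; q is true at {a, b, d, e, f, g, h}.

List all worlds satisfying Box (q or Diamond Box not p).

a: successors {a, c, f, g, h}; q or Diamond Box not p there: a:T, c:F, f:T, g:T, h:T. ✗
b: successors {c}; q or Diamond Box not p there: c:F. ✗
c: successors {a, c, d}; q or Diamond Box not p there: a:T, c:F, d:T. ✗
d: successors {a, b, h}; q or Diamond Box not p there: a:T, b:T, h:T. ✓
e: successors {a, c, e, g}; q or Diamond Box not p there: a:T, c:F, e:T, g:T. ✗
f: successors {a, e, f}; q or Diamond Box not p there: a:T, e:T, f:T. ✓
g: successors {a, c, g, h}; q or Diamond Box not p there: a:T, c:F, g:T, h:T. ✗
h: successors {a, b, c, e, f, g, h}; q or Diamond Box not p there: a:T, b:T, c:F, e:T, f:T, g:T, h:T. ✗

{d, f}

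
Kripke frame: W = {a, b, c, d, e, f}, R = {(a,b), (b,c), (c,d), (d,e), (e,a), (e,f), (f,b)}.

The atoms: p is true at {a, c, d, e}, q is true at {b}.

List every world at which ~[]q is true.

{b, c, d, e}

a: []q is T. ✗
b: []q is F. ✓
c: []q is F. ✓
d: []q is F. ✓
e: []q is F. ✓
f: []q is T. ✗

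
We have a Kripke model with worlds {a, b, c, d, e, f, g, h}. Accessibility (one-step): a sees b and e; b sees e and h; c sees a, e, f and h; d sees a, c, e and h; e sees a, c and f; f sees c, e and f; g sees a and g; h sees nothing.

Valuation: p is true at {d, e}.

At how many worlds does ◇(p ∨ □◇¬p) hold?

7

a: successors {b, e}; p ∨ □◇¬p there: b:F, e:T. ✓
b: successors {e, h}; p ∨ □◇¬p there: e:T, h:T. ✓
c: successors {a, e, f, h}; p ∨ □◇¬p there: a:T, e:T, f:T, h:T. ✓
d: successors {a, c, e, h}; p ∨ □◇¬p there: a:T, c:F, e:T, h:T. ✓
e: successors {a, c, f}; p ∨ □◇¬p there: a:T, c:F, f:T. ✓
f: successors {c, e, f}; p ∨ □◇¬p there: c:F, e:T, f:T. ✓
g: successors {a, g}; p ∨ □◇¬p there: a:T, g:T. ✓
h: no successors, so ◇(p ∨ □◇¬p) fails. ✗
Satisfying worlds: {a, b, c, d, e, f, g}.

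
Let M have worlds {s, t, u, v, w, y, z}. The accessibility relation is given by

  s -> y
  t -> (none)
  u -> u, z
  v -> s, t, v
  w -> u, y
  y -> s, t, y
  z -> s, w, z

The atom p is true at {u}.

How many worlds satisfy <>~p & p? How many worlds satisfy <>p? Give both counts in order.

1 and 2

For <>~p & p:
s: <>~p is T, p is F. ✗
t: <>~p is F, p is F. ✗
u: <>~p is T, p is T. ✓
v: <>~p is T, p is F. ✗
w: <>~p is T, p is F. ✗
y: <>~p is T, p is F. ✗
z: <>~p is T, p is F. ✗
— 1 world.
For <>p:
s: successors {y}; p there: y:F. ✗
t: no successors, so <>p fails. ✗
u: successors {u, z}; p there: u:T, z:F. ✓
v: successors {s, t, v}; p there: s:F, t:F, v:F. ✗
w: successors {u, y}; p there: u:T, y:F. ✓
y: successors {s, t, y}; p there: s:F, t:F, y:F. ✗
z: successors {s, w, z}; p there: s:F, w:F, z:F. ✗
— 2 worlds.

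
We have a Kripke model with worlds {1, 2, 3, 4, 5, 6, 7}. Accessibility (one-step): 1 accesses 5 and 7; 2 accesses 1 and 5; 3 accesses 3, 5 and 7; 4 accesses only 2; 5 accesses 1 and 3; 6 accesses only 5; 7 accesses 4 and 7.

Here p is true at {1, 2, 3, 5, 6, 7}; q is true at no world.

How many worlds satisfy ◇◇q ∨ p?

1: ◇◇q is F, p is T. ✓
2: ◇◇q is F, p is T. ✓
3: ◇◇q is F, p is T. ✓
4: ◇◇q is F, p is F. ✗
5: ◇◇q is F, p is T. ✓
6: ◇◇q is F, p is T. ✓
7: ◇◇q is F, p is T. ✓
Satisfying worlds: {1, 2, 3, 5, 6, 7}.

6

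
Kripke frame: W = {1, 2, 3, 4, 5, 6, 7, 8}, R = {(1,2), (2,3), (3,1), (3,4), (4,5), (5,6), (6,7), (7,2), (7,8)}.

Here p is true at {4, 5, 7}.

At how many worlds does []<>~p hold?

5

1: successors {2}; <>~p there: 2:T. ✓
2: successors {3}; <>~p there: 3:T. ✓
3: successors {1, 4}; <>~p there: 1:T, 4:F. ✗
4: successors {5}; <>~p there: 5:T. ✓
5: successors {6}; <>~p there: 6:F. ✗
6: successors {7}; <>~p there: 7:T. ✓
7: successors {2, 8}; <>~p there: 2:T, 8:F. ✗
8: no successors, so []<>~p holds vacuously. ✓
Satisfying worlds: {1, 2, 4, 6, 8}.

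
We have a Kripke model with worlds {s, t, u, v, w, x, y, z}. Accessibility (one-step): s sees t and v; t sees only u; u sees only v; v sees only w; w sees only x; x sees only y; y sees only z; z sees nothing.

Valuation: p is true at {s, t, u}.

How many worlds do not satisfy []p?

6

s: successors {t, v}; p there: t:T, v:F. ✗
t: successors {u}; p there: u:T. ✓
u: successors {v}; p there: v:F. ✗
v: successors {w}; p there: w:F. ✗
w: successors {x}; p there: x:F. ✗
x: successors {y}; p there: y:F. ✗
y: successors {z}; p there: z:F. ✗
z: no successors, so []p holds vacuously. ✓
Satisfying worlds: {t, z}.
So []p fails at the other 6 worlds.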